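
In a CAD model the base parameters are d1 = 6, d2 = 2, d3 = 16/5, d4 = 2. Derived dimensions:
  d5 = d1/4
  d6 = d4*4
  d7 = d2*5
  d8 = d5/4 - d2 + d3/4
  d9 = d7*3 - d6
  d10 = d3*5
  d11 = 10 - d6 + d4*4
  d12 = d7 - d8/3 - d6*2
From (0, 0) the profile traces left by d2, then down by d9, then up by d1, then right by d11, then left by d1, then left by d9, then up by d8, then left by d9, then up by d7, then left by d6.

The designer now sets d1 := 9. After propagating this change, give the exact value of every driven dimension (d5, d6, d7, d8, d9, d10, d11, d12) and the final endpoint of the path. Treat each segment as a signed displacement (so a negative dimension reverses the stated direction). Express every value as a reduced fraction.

Apply edit: d1 := 9
  d5 = d1/4 = 9/4
  d6 = d4*4 = 8
  d7 = d2*5 = 10
  d8 = d5/4 - d2 + d3/4 = -51/80
  d9 = d7*3 - d6 = 22
  d10 = d3*5 = 16
  d11 = 10 - d6 + d4*4 = 10
  d12 = d7 - d8/3 - d6*2 = -463/80
Walk from origin (0, 0):
  seg 1: left by d2 = 2 → (-2, 0)
  seg 2: down by d9 = 22 → (-2, -22)
  seg 3: up by d1 = 9 → (-2, -13)
  seg 4: right by d11 = 10 → (8, -13)
  seg 5: left by d1 = 9 → (-1, -13)
  seg 6: left by d9 = 22 → (-23, -13)
  seg 7: up by d8 = -51/80 → (-23, -1091/80)
  seg 8: left by d9 = 22 → (-45, -1091/80)
  seg 9: up by d7 = 10 → (-45, -291/80)
  seg 10: left by d6 = 8 → (-53, -291/80)

d5 = 9/4
d6 = 8
d7 = 10
d8 = -51/80
d9 = 22
d10 = 16
d11 = 10
d12 = -463/80
endpoint = (-53, -291/80)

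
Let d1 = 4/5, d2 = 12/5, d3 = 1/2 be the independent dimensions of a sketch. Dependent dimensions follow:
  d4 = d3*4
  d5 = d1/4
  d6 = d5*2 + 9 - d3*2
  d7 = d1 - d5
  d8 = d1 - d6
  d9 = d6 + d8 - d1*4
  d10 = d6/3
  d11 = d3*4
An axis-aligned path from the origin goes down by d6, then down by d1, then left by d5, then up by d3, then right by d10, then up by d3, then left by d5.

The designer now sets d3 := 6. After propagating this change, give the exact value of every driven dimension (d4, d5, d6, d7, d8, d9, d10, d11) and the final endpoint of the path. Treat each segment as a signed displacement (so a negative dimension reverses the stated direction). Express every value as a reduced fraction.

Apply edit: d3 := 6
  d4 = d3*4 = 24
  d5 = d1/4 = 1/5
  d6 = d5*2 + 9 - d3*2 = -13/5
  d7 = d1 - d5 = 3/5
  d8 = d1 - d6 = 17/5
  d9 = d6 + d8 - d1*4 = -12/5
  d10 = d6/3 = -13/15
  d11 = d3*4 = 24
Walk from origin (0, 0):
  seg 1: down by d6 = -13/5 → (0, 13/5)
  seg 2: down by d1 = 4/5 → (0, 9/5)
  seg 3: left by d5 = 1/5 → (-1/5, 9/5)
  seg 4: up by d3 = 6 → (-1/5, 39/5)
  seg 5: right by d10 = -13/15 → (-16/15, 39/5)
  seg 6: up by d3 = 6 → (-16/15, 69/5)
  seg 7: left by d5 = 1/5 → (-19/15, 69/5)

d4 = 24
d5 = 1/5
d6 = -13/5
d7 = 3/5
d8 = 17/5
d9 = -12/5
d10 = -13/15
d11 = 24
endpoint = (-19/15, 69/5)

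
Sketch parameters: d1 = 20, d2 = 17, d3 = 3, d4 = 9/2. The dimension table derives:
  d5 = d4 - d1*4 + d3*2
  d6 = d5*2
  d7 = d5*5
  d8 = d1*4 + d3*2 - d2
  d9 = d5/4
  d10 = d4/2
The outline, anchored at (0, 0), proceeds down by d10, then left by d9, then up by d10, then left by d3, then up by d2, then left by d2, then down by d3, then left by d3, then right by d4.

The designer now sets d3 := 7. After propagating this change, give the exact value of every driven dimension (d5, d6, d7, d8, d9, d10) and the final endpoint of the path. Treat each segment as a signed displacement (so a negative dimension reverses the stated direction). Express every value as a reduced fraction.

d5 = -123/2
d6 = -123
d7 = -615/2
d8 = 77
d9 = -123/8
d10 = 9/4
endpoint = (-89/8, 10)

Apply edit: d3 := 7
  d5 = d4 - d1*4 + d3*2 = -123/2
  d6 = d5*2 = -123
  d7 = d5*5 = -615/2
  d8 = d1*4 + d3*2 - d2 = 77
  d9 = d5/4 = -123/8
  d10 = d4/2 = 9/4
Walk from origin (0, 0):
  seg 1: down by d10 = 9/4 → (0, -9/4)
  seg 2: left by d9 = -123/8 → (123/8, -9/4)
  seg 3: up by d10 = 9/4 → (123/8, 0)
  seg 4: left by d3 = 7 → (67/8, 0)
  seg 5: up by d2 = 17 → (67/8, 17)
  seg 6: left by d2 = 17 → (-69/8, 17)
  seg 7: down by d3 = 7 → (-69/8, 10)
  seg 8: left by d3 = 7 → (-125/8, 10)
  seg 9: right by d4 = 9/2 → (-89/8, 10)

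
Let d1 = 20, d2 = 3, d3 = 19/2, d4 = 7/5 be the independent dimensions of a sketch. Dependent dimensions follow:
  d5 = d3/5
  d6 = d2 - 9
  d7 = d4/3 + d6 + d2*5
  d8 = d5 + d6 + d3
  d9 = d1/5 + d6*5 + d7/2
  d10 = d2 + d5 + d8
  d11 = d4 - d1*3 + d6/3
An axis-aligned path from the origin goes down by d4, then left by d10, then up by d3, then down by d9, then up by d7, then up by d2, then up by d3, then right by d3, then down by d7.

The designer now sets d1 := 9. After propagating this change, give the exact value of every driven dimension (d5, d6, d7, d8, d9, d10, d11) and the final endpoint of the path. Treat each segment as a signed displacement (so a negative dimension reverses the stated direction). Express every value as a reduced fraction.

d5 = 19/10
d6 = -6
d7 = 142/15
d8 = 27/5
d9 = -352/15
d10 = 103/10
d11 = -138/5
endpoint = (-4/5, 661/15)

Apply edit: d1 := 9
  d5 = d3/5 = 19/10
  d6 = d2 - 9 = -6
  d7 = d4/3 + d6 + d2*5 = 142/15
  d8 = d5 + d6 + d3 = 27/5
  d9 = d1/5 + d6*5 + d7/2 = -352/15
  d10 = d2 + d5 + d8 = 103/10
  d11 = d4 - d1*3 + d6/3 = -138/5
Walk from origin (0, 0):
  seg 1: down by d4 = 7/5 → (0, -7/5)
  seg 2: left by d10 = 103/10 → (-103/10, -7/5)
  seg 3: up by d3 = 19/2 → (-103/10, 81/10)
  seg 4: down by d9 = -352/15 → (-103/10, 947/30)
  seg 5: up by d7 = 142/15 → (-103/10, 1231/30)
  seg 6: up by d2 = 3 → (-103/10, 1321/30)
  seg 7: up by d3 = 19/2 → (-103/10, 803/15)
  seg 8: right by d3 = 19/2 → (-4/5, 803/15)
  seg 9: down by d7 = 142/15 → (-4/5, 661/15)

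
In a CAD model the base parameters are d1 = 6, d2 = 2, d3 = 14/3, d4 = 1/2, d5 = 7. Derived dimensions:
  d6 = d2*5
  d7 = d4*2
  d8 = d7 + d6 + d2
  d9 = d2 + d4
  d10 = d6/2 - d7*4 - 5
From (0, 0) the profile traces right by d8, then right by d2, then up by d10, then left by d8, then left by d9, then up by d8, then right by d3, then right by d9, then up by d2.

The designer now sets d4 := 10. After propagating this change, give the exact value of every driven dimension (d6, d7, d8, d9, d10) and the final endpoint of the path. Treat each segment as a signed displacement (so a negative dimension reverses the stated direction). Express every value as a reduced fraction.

d6 = 10
d7 = 20
d8 = 32
d9 = 12
d10 = -80
endpoint = (20/3, -46)

Apply edit: d4 := 10
  d6 = d2*5 = 10
  d7 = d4*2 = 20
  d8 = d7 + d6 + d2 = 32
  d9 = d2 + d4 = 12
  d10 = d6/2 - d7*4 - 5 = -80
Walk from origin (0, 0):
  seg 1: right by d8 = 32 → (32, 0)
  seg 2: right by d2 = 2 → (34, 0)
  seg 3: up by d10 = -80 → (34, -80)
  seg 4: left by d8 = 32 → (2, -80)
  seg 5: left by d9 = 12 → (-10, -80)
  seg 6: up by d8 = 32 → (-10, -48)
  seg 7: right by d3 = 14/3 → (-16/3, -48)
  seg 8: right by d9 = 12 → (20/3, -48)
  seg 9: up by d2 = 2 → (20/3, -46)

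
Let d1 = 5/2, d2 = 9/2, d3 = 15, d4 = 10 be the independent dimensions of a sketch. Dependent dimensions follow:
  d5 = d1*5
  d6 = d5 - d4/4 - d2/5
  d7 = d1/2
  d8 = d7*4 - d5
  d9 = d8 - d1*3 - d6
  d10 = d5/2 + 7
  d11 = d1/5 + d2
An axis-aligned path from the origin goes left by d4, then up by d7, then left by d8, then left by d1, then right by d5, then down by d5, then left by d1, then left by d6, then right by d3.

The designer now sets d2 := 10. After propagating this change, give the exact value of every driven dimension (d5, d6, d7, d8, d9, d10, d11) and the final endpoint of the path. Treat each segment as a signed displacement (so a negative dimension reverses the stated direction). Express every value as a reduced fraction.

Apply edit: d2 := 10
  d5 = d1*5 = 25/2
  d6 = d5 - d4/4 - d2/5 = 8
  d7 = d1/2 = 5/4
  d8 = d7*4 - d5 = -15/2
  d9 = d8 - d1*3 - d6 = -23
  d10 = d5/2 + 7 = 53/4
  d11 = d1/5 + d2 = 21/2
Walk from origin (0, 0):
  seg 1: left by d4 = 10 → (-10, 0)
  seg 2: up by d7 = 5/4 → (-10, 5/4)
  seg 3: left by d8 = -15/2 → (-5/2, 5/4)
  seg 4: left by d1 = 5/2 → (-5, 5/4)
  seg 5: right by d5 = 25/2 → (15/2, 5/4)
  seg 6: down by d5 = 25/2 → (15/2, -45/4)
  seg 7: left by d1 = 5/2 → (5, -45/4)
  seg 8: left by d6 = 8 → (-3, -45/4)
  seg 9: right by d3 = 15 → (12, -45/4)

d5 = 25/2
d6 = 8
d7 = 5/4
d8 = -15/2
d9 = -23
d10 = 53/4
d11 = 21/2
endpoint = (12, -45/4)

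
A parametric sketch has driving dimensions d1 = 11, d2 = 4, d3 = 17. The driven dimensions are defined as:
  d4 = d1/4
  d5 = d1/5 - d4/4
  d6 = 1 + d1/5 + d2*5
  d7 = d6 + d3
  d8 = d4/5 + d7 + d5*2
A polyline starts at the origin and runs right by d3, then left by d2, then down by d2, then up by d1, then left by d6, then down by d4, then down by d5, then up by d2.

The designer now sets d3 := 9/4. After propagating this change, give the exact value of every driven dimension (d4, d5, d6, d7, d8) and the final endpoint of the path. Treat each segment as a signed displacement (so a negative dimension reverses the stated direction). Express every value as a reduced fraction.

Apply edit: d3 := 9/4
  d4 = d1/4 = 11/4
  d5 = d1/5 - d4/4 = 121/80
  d6 = 1 + d1/5 + d2*5 = 116/5
  d7 = d6 + d3 = 509/20
  d8 = d4/5 + d7 + d5*2 = 1161/40
Walk from origin (0, 0):
  seg 1: right by d3 = 9/4 → (9/4, 0)
  seg 2: left by d2 = 4 → (-7/4, 0)
  seg 3: down by d2 = 4 → (-7/4, -4)
  seg 4: up by d1 = 11 → (-7/4, 7)
  seg 5: left by d6 = 116/5 → (-499/20, 7)
  seg 6: down by d4 = 11/4 → (-499/20, 17/4)
  seg 7: down by d5 = 121/80 → (-499/20, 219/80)
  seg 8: up by d2 = 4 → (-499/20, 539/80)

d4 = 11/4
d5 = 121/80
d6 = 116/5
d7 = 509/20
d8 = 1161/40
endpoint = (-499/20, 539/80)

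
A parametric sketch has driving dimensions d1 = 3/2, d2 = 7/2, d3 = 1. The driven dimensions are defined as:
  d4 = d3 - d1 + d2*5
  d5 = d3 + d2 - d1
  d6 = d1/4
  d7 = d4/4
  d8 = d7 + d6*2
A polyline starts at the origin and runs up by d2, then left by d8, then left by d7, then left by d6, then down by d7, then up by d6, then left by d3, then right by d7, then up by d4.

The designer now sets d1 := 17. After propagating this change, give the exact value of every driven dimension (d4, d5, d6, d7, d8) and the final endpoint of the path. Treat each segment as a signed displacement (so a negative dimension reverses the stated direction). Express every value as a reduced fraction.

d4 = 3/2
d5 = -25/2
d6 = 17/4
d7 = 3/8
d8 = 71/8
endpoint = (-113/8, 71/8)

Apply edit: d1 := 17
  d4 = d3 - d1 + d2*5 = 3/2
  d5 = d3 + d2 - d1 = -25/2
  d6 = d1/4 = 17/4
  d7 = d4/4 = 3/8
  d8 = d7 + d6*2 = 71/8
Walk from origin (0, 0):
  seg 1: up by d2 = 7/2 → (0, 7/2)
  seg 2: left by d8 = 71/8 → (-71/8, 7/2)
  seg 3: left by d7 = 3/8 → (-37/4, 7/2)
  seg 4: left by d6 = 17/4 → (-27/2, 7/2)
  seg 5: down by d7 = 3/8 → (-27/2, 25/8)
  seg 6: up by d6 = 17/4 → (-27/2, 59/8)
  seg 7: left by d3 = 1 → (-29/2, 59/8)
  seg 8: right by d7 = 3/8 → (-113/8, 59/8)
  seg 9: up by d4 = 3/2 → (-113/8, 71/8)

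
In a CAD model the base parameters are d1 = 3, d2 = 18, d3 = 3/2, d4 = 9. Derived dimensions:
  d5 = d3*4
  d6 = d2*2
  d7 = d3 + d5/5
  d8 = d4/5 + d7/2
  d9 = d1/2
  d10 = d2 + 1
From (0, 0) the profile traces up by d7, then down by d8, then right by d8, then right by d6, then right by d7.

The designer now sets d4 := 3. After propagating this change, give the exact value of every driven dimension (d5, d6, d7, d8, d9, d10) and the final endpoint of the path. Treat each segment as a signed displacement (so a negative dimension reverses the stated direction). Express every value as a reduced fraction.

d5 = 6
d6 = 36
d7 = 27/10
d8 = 39/20
d9 = 3/2
d10 = 19
endpoint = (813/20, 3/4)

Apply edit: d4 := 3
  d5 = d3*4 = 6
  d6 = d2*2 = 36
  d7 = d3 + d5/5 = 27/10
  d8 = d4/5 + d7/2 = 39/20
  d9 = d1/2 = 3/2
  d10 = d2 + 1 = 19
Walk from origin (0, 0):
  seg 1: up by d7 = 27/10 → (0, 27/10)
  seg 2: down by d8 = 39/20 → (0, 3/4)
  seg 3: right by d8 = 39/20 → (39/20, 3/4)
  seg 4: right by d6 = 36 → (759/20, 3/4)
  seg 5: right by d7 = 27/10 → (813/20, 3/4)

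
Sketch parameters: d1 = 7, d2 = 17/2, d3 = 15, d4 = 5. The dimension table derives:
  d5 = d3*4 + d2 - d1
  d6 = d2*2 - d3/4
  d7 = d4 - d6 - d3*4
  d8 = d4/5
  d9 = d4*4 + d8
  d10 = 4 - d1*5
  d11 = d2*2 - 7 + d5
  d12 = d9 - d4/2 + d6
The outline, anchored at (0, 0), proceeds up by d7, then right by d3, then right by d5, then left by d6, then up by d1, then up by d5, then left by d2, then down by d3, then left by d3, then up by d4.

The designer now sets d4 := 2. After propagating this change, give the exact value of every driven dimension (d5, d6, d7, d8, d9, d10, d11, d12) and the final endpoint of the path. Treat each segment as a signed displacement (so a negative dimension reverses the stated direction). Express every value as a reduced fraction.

d5 = 123/2
d6 = 53/4
d7 = -285/4
d8 = 2/5
d9 = 42/5
d10 = -31
d11 = 143/2
d12 = 413/20
endpoint = (159/4, -63/4)

Apply edit: d4 := 2
  d5 = d3*4 + d2 - d1 = 123/2
  d6 = d2*2 - d3/4 = 53/4
  d7 = d4 - d6 - d3*4 = -285/4
  d8 = d4/5 = 2/5
  d9 = d4*4 + d8 = 42/5
  d10 = 4 - d1*5 = -31
  d11 = d2*2 - 7 + d5 = 143/2
  d12 = d9 - d4/2 + d6 = 413/20
Walk from origin (0, 0):
  seg 1: up by d7 = -285/4 → (0, -285/4)
  seg 2: right by d3 = 15 → (15, -285/4)
  seg 3: right by d5 = 123/2 → (153/2, -285/4)
  seg 4: left by d6 = 53/4 → (253/4, -285/4)
  seg 5: up by d1 = 7 → (253/4, -257/4)
  seg 6: up by d5 = 123/2 → (253/4, -11/4)
  seg 7: left by d2 = 17/2 → (219/4, -11/4)
  seg 8: down by d3 = 15 → (219/4, -71/4)
  seg 9: left by d3 = 15 → (159/4, -71/4)
  seg 10: up by d4 = 2 → (159/4, -63/4)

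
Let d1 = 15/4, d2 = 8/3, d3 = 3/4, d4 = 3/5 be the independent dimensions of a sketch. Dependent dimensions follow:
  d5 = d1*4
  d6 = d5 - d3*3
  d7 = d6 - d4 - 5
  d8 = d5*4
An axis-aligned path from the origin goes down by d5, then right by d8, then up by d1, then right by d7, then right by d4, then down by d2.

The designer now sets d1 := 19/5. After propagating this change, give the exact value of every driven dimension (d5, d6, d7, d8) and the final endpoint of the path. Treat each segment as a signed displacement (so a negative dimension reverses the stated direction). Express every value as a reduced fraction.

d5 = 76/5
d6 = 259/20
d7 = 147/20
d8 = 304/5
endpoint = (275/4, -211/15)

Apply edit: d1 := 19/5
  d5 = d1*4 = 76/5
  d6 = d5 - d3*3 = 259/20
  d7 = d6 - d4 - 5 = 147/20
  d8 = d5*4 = 304/5
Walk from origin (0, 0):
  seg 1: down by d5 = 76/5 → (0, -76/5)
  seg 2: right by d8 = 304/5 → (304/5, -76/5)
  seg 3: up by d1 = 19/5 → (304/5, -57/5)
  seg 4: right by d7 = 147/20 → (1363/20, -57/5)
  seg 5: right by d4 = 3/5 → (275/4, -57/5)
  seg 6: down by d2 = 8/3 → (275/4, -211/15)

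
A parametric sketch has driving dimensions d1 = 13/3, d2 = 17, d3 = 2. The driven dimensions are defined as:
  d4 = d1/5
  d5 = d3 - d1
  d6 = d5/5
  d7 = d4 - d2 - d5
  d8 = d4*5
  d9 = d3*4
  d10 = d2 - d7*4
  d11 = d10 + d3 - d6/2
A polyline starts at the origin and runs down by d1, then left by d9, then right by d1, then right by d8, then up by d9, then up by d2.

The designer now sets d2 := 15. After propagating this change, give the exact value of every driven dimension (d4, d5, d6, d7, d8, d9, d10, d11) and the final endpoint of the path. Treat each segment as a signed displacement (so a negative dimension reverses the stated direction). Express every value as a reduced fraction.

Apply edit: d2 := 15
  d4 = d1/5 = 13/15
  d5 = d3 - d1 = -7/3
  d6 = d5/5 = -7/15
  d7 = d4 - d2 - d5 = -59/5
  d8 = d4*5 = 13/3
  d9 = d3*4 = 8
  d10 = d2 - d7*4 = 311/5
  d11 = d10 + d3 - d6/2 = 1933/30
Walk from origin (0, 0):
  seg 1: down by d1 = 13/3 → (0, -13/3)
  seg 2: left by d9 = 8 → (-8, -13/3)
  seg 3: right by d1 = 13/3 → (-11/3, -13/3)
  seg 4: right by d8 = 13/3 → (2/3, -13/3)
  seg 5: up by d9 = 8 → (2/3, 11/3)
  seg 6: up by d2 = 15 → (2/3, 56/3)

d4 = 13/15
d5 = -7/3
d6 = -7/15
d7 = -59/5
d8 = 13/3
d9 = 8
d10 = 311/5
d11 = 1933/30
endpoint = (2/3, 56/3)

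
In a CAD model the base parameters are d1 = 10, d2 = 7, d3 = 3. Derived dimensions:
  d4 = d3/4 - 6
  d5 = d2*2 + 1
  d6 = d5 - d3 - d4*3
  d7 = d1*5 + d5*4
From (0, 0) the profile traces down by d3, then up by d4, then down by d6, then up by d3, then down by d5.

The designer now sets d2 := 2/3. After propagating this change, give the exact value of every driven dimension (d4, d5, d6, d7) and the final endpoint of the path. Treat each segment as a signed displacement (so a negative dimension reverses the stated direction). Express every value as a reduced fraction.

d4 = -21/4
d5 = 7/3
d6 = 181/12
d7 = 178/3
endpoint = (0, -68/3)

Apply edit: d2 := 2/3
  d4 = d3/4 - 6 = -21/4
  d5 = d2*2 + 1 = 7/3
  d6 = d5 - d3 - d4*3 = 181/12
  d7 = d1*5 + d5*4 = 178/3
Walk from origin (0, 0):
  seg 1: down by d3 = 3 → (0, -3)
  seg 2: up by d4 = -21/4 → (0, -33/4)
  seg 3: down by d6 = 181/12 → (0, -70/3)
  seg 4: up by d3 = 3 → (0, -61/3)
  seg 5: down by d5 = 7/3 → (0, -68/3)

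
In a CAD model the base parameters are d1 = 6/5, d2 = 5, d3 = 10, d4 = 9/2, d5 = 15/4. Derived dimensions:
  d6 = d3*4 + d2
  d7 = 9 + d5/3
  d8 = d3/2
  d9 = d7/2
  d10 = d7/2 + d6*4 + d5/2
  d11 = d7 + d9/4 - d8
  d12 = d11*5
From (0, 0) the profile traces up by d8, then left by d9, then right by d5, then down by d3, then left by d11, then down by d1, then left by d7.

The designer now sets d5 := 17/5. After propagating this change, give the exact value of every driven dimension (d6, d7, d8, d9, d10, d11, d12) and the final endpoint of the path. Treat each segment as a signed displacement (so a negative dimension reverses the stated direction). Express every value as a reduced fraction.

d6 = 45
d7 = 152/15
d8 = 5
d9 = 76/15
d10 = 5603/30
d11 = 32/5
d12 = 32
endpoint = (-91/5, -31/5)

Apply edit: d5 := 17/5
  d6 = d3*4 + d2 = 45
  d7 = 9 + d5/3 = 152/15
  d8 = d3/2 = 5
  d9 = d7/2 = 76/15
  d10 = d7/2 + d6*4 + d5/2 = 5603/30
  d11 = d7 + d9/4 - d8 = 32/5
  d12 = d11*5 = 32
Walk from origin (0, 0):
  seg 1: up by d8 = 5 → (0, 5)
  seg 2: left by d9 = 76/15 → (-76/15, 5)
  seg 3: right by d5 = 17/5 → (-5/3, 5)
  seg 4: down by d3 = 10 → (-5/3, -5)
  seg 5: left by d11 = 32/5 → (-121/15, -5)
  seg 6: down by d1 = 6/5 → (-121/15, -31/5)
  seg 7: left by d7 = 152/15 → (-91/5, -31/5)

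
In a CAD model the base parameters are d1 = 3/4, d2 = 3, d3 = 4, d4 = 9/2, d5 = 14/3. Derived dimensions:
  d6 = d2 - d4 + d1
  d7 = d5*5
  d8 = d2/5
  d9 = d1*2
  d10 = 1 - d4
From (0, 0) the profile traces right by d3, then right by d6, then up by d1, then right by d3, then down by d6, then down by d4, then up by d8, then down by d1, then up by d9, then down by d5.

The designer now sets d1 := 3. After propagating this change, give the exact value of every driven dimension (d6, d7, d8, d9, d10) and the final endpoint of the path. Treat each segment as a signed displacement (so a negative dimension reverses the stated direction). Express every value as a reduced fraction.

d6 = 3/2
d7 = 70/3
d8 = 3/5
d9 = 6
d10 = -7/2
endpoint = (19/2, -61/15)

Apply edit: d1 := 3
  d6 = d2 - d4 + d1 = 3/2
  d7 = d5*5 = 70/3
  d8 = d2/5 = 3/5
  d9 = d1*2 = 6
  d10 = 1 - d4 = -7/2
Walk from origin (0, 0):
  seg 1: right by d3 = 4 → (4, 0)
  seg 2: right by d6 = 3/2 → (11/2, 0)
  seg 3: up by d1 = 3 → (11/2, 3)
  seg 4: right by d3 = 4 → (19/2, 3)
  seg 5: down by d6 = 3/2 → (19/2, 3/2)
  seg 6: down by d4 = 9/2 → (19/2, -3)
  seg 7: up by d8 = 3/5 → (19/2, -12/5)
  seg 8: down by d1 = 3 → (19/2, -27/5)
  seg 9: up by d9 = 6 → (19/2, 3/5)
  seg 10: down by d5 = 14/3 → (19/2, -61/15)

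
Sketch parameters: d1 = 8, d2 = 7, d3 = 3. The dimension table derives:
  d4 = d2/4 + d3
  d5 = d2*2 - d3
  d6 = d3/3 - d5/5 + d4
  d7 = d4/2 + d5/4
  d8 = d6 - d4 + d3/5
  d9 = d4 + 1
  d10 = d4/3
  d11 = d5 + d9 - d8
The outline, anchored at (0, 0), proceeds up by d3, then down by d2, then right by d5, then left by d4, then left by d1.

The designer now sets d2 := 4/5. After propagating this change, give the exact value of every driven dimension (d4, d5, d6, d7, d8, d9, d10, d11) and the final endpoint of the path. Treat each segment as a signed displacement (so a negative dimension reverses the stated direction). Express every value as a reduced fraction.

d4 = 16/5
d5 = -7/5
d6 = 112/25
d7 = 5/4
d8 = 47/25
d9 = 21/5
d10 = 16/15
d11 = 23/25
endpoint = (-63/5, 11/5)

Apply edit: d2 := 4/5
  d4 = d2/4 + d3 = 16/5
  d5 = d2*2 - d3 = -7/5
  d6 = d3/3 - d5/5 + d4 = 112/25
  d7 = d4/2 + d5/4 = 5/4
  d8 = d6 - d4 + d3/5 = 47/25
  d9 = d4 + 1 = 21/5
  d10 = d4/3 = 16/15
  d11 = d5 + d9 - d8 = 23/25
Walk from origin (0, 0):
  seg 1: up by d3 = 3 → (0, 3)
  seg 2: down by d2 = 4/5 → (0, 11/5)
  seg 3: right by d5 = -7/5 → (-7/5, 11/5)
  seg 4: left by d4 = 16/5 → (-23/5, 11/5)
  seg 5: left by d1 = 8 → (-63/5, 11/5)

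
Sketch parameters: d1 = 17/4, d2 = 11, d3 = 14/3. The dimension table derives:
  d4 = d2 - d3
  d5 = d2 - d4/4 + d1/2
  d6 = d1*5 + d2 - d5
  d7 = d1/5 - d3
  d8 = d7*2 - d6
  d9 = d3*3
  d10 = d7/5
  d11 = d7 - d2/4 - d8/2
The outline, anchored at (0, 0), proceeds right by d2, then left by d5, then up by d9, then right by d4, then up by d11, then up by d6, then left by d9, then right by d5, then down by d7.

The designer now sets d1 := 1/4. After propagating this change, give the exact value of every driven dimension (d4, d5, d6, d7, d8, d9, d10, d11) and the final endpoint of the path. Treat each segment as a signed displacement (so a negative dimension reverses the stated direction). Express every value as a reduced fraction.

Apply edit: d1 := 1/4
  d4 = d2 - d3 = 19/3
  d5 = d2 - d4/4 + d1/2 = 229/24
  d6 = d1*5 + d2 - d5 = 65/24
  d7 = d1/5 - d3 = -277/60
  d8 = d7*2 - d6 = -1433/120
  d9 = d3*3 = 14
  d10 = d7/5 = -277/300
  d11 = d7 - d2/4 - d8/2 = -67/48
Walk from origin (0, 0):
  seg 1: right by d2 = 11 → (11, 0)
  seg 2: left by d5 = 229/24 → (35/24, 0)
  seg 3: up by d9 = 14 → (35/24, 14)
  seg 4: right by d4 = 19/3 → (187/24, 14)
  seg 5: up by d11 = -67/48 → (187/24, 605/48)
  seg 6: up by d6 = 65/24 → (187/24, 245/16)
  seg 7: left by d9 = 14 → (-149/24, 245/16)
  seg 8: right by d5 = 229/24 → (10/3, 245/16)
  seg 9: down by d7 = -277/60 → (10/3, 4783/240)

d4 = 19/3
d5 = 229/24
d6 = 65/24
d7 = -277/60
d8 = -1433/120
d9 = 14
d10 = -277/300
d11 = -67/48
endpoint = (10/3, 4783/240)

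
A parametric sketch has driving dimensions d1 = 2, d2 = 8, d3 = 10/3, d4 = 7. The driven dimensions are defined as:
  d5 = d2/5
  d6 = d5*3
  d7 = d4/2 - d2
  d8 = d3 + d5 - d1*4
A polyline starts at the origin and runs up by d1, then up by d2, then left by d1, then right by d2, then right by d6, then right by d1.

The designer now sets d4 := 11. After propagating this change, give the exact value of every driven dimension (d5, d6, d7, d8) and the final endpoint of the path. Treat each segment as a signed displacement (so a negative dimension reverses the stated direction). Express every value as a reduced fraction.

d5 = 8/5
d6 = 24/5
d7 = -5/2
d8 = -46/15
endpoint = (64/5, 10)

Apply edit: d4 := 11
  d5 = d2/5 = 8/5
  d6 = d5*3 = 24/5
  d7 = d4/2 - d2 = -5/2
  d8 = d3 + d5 - d1*4 = -46/15
Walk from origin (0, 0):
  seg 1: up by d1 = 2 → (0, 2)
  seg 2: up by d2 = 8 → (0, 10)
  seg 3: left by d1 = 2 → (-2, 10)
  seg 4: right by d2 = 8 → (6, 10)
  seg 5: right by d6 = 24/5 → (54/5, 10)
  seg 6: right by d1 = 2 → (64/5, 10)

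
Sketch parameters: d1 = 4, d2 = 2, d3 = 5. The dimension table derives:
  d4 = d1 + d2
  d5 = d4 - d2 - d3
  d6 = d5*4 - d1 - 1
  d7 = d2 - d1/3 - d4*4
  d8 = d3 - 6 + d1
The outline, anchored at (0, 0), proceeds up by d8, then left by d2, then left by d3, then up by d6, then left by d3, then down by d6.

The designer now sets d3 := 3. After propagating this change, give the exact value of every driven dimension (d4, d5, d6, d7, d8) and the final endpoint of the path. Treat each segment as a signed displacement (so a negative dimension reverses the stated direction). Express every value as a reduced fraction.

d4 = 6
d5 = 1
d6 = -1
d7 = -70/3
d8 = 1
endpoint = (-8, 1)

Apply edit: d3 := 3
  d4 = d1 + d2 = 6
  d5 = d4 - d2 - d3 = 1
  d6 = d5*4 - d1 - 1 = -1
  d7 = d2 - d1/3 - d4*4 = -70/3
  d8 = d3 - 6 + d1 = 1
Walk from origin (0, 0):
  seg 1: up by d8 = 1 → (0, 1)
  seg 2: left by d2 = 2 → (-2, 1)
  seg 3: left by d3 = 3 → (-5, 1)
  seg 4: up by d6 = -1 → (-5, 0)
  seg 5: left by d3 = 3 → (-8, 0)
  seg 6: down by d6 = -1 → (-8, 1)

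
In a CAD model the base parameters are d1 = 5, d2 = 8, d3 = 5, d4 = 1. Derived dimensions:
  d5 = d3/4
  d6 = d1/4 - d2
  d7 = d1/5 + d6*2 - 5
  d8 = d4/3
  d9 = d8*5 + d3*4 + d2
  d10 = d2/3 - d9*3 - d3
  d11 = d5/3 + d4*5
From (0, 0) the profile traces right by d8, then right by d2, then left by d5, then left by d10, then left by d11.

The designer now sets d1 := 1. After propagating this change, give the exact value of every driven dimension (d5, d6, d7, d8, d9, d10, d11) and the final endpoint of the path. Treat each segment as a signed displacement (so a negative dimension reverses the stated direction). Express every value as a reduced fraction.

d5 = 5/4
d6 = -31/4
d7 = -203/10
d8 = 1/3
d9 = 89/3
d10 = -274/3
d11 = 65/12
endpoint = (93, 0)

Apply edit: d1 := 1
  d5 = d3/4 = 5/4
  d6 = d1/4 - d2 = -31/4
  d7 = d1/5 + d6*2 - 5 = -203/10
  d8 = d4/3 = 1/3
  d9 = d8*5 + d3*4 + d2 = 89/3
  d10 = d2/3 - d9*3 - d3 = -274/3
  d11 = d5/3 + d4*5 = 65/12
Walk from origin (0, 0):
  seg 1: right by d8 = 1/3 → (1/3, 0)
  seg 2: right by d2 = 8 → (25/3, 0)
  seg 3: left by d5 = 5/4 → (85/12, 0)
  seg 4: left by d10 = -274/3 → (1181/12, 0)
  seg 5: left by d11 = 65/12 → (93, 0)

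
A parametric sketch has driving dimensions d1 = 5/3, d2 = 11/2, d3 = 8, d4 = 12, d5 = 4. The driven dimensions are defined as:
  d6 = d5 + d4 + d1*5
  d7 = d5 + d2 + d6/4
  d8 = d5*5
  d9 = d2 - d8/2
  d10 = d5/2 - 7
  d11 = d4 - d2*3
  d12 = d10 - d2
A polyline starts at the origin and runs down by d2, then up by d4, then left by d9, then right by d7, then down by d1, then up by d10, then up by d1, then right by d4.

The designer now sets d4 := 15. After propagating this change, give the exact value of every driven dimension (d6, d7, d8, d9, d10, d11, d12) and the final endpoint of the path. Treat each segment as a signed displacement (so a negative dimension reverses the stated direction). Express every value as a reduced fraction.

d6 = 82/3
d7 = 49/3
d8 = 20
d9 = -9/2
d10 = -5
d11 = -3/2
d12 = -21/2
endpoint = (215/6, 9/2)

Apply edit: d4 := 15
  d6 = d5 + d4 + d1*5 = 82/3
  d7 = d5 + d2 + d6/4 = 49/3
  d8 = d5*5 = 20
  d9 = d2 - d8/2 = -9/2
  d10 = d5/2 - 7 = -5
  d11 = d4 - d2*3 = -3/2
  d12 = d10 - d2 = -21/2
Walk from origin (0, 0):
  seg 1: down by d2 = 11/2 → (0, -11/2)
  seg 2: up by d4 = 15 → (0, 19/2)
  seg 3: left by d9 = -9/2 → (9/2, 19/2)
  seg 4: right by d7 = 49/3 → (125/6, 19/2)
  seg 5: down by d1 = 5/3 → (125/6, 47/6)
  seg 6: up by d10 = -5 → (125/6, 17/6)
  seg 7: up by d1 = 5/3 → (125/6, 9/2)
  seg 8: right by d4 = 15 → (215/6, 9/2)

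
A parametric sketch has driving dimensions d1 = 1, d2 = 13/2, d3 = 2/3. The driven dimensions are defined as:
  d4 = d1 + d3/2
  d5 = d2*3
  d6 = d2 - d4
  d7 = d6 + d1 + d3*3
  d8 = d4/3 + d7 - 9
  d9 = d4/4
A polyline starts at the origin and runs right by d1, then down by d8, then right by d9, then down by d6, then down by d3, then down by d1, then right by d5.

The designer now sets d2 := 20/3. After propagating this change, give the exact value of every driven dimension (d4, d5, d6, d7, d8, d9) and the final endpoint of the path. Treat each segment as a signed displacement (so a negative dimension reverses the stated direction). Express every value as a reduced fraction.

d4 = 4/3
d5 = 20
d6 = 16/3
d7 = 25/3
d8 = -2/9
d9 = 1/3
endpoint = (64/3, -61/9)

Apply edit: d2 := 20/3
  d4 = d1 + d3/2 = 4/3
  d5 = d2*3 = 20
  d6 = d2 - d4 = 16/3
  d7 = d6 + d1 + d3*3 = 25/3
  d8 = d4/3 + d7 - 9 = -2/9
  d9 = d4/4 = 1/3
Walk from origin (0, 0):
  seg 1: right by d1 = 1 → (1, 0)
  seg 2: down by d8 = -2/9 → (1, 2/9)
  seg 3: right by d9 = 1/3 → (4/3, 2/9)
  seg 4: down by d6 = 16/3 → (4/3, -46/9)
  seg 5: down by d3 = 2/3 → (4/3, -52/9)
  seg 6: down by d1 = 1 → (4/3, -61/9)
  seg 7: right by d5 = 20 → (64/3, -61/9)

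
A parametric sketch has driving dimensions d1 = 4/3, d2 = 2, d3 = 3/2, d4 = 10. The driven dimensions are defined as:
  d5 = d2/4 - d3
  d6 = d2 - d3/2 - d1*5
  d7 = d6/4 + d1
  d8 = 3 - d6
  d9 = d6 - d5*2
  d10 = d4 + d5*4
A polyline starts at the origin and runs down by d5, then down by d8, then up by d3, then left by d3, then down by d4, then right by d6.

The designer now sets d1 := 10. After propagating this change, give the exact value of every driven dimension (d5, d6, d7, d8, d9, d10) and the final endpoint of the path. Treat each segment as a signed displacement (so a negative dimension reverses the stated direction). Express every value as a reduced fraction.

d5 = -1
d6 = -195/4
d7 = -35/16
d8 = 207/4
d9 = -187/4
d10 = 6
endpoint = (-201/4, -237/4)

Apply edit: d1 := 10
  d5 = d2/4 - d3 = -1
  d6 = d2 - d3/2 - d1*5 = -195/4
  d7 = d6/4 + d1 = -35/16
  d8 = 3 - d6 = 207/4
  d9 = d6 - d5*2 = -187/4
  d10 = d4 + d5*4 = 6
Walk from origin (0, 0):
  seg 1: down by d5 = -1 → (0, 1)
  seg 2: down by d8 = 207/4 → (0, -203/4)
  seg 3: up by d3 = 3/2 → (0, -197/4)
  seg 4: left by d3 = 3/2 → (-3/2, -197/4)
  seg 5: down by d4 = 10 → (-3/2, -237/4)
  seg 6: right by d6 = -195/4 → (-201/4, -237/4)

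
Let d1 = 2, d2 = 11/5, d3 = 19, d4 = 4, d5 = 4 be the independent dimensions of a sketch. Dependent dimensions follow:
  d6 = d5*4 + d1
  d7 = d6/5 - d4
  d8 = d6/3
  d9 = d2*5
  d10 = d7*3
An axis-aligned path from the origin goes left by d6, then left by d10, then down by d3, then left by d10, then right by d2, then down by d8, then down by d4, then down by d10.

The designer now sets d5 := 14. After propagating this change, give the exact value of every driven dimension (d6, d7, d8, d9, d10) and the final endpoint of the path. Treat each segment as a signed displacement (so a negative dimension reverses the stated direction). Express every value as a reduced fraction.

Apply edit: d5 := 14
  d6 = d5*4 + d1 = 58
  d7 = d6/5 - d4 = 38/5
  d8 = d6/3 = 58/3
  d9 = d2*5 = 11
  d10 = d7*3 = 114/5
Walk from origin (0, 0):
  seg 1: left by d6 = 58 → (-58, 0)
  seg 2: left by d10 = 114/5 → (-404/5, 0)
  seg 3: down by d3 = 19 → (-404/5, -19)
  seg 4: left by d10 = 114/5 → (-518/5, -19)
  seg 5: right by d2 = 11/5 → (-507/5, -19)
  seg 6: down by d8 = 58/3 → (-507/5, -115/3)
  seg 7: down by d4 = 4 → (-507/5, -127/3)
  seg 8: down by d10 = 114/5 → (-507/5, -977/15)

d6 = 58
d7 = 38/5
d8 = 58/3
d9 = 11
d10 = 114/5
endpoint = (-507/5, -977/15)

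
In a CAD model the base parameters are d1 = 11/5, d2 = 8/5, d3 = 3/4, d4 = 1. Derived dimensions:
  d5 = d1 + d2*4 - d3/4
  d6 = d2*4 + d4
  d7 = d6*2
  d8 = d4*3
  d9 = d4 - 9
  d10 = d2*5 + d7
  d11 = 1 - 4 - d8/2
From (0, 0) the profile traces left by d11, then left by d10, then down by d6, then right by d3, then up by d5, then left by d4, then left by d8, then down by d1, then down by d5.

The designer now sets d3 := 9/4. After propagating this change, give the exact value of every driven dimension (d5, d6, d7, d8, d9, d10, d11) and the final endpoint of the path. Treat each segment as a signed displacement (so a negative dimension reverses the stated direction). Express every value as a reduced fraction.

d5 = 643/80
d6 = 37/5
d7 = 74/5
d8 = 3
d9 = -8
d10 = 114/5
d11 = -9/2
endpoint = (-401/20, -48/5)

Apply edit: d3 := 9/4
  d5 = d1 + d2*4 - d3/4 = 643/80
  d6 = d2*4 + d4 = 37/5
  d7 = d6*2 = 74/5
  d8 = d4*3 = 3
  d9 = d4 - 9 = -8
  d10 = d2*5 + d7 = 114/5
  d11 = 1 - 4 - d8/2 = -9/2
Walk from origin (0, 0):
  seg 1: left by d11 = -9/2 → (9/2, 0)
  seg 2: left by d10 = 114/5 → (-183/10, 0)
  seg 3: down by d6 = 37/5 → (-183/10, -37/5)
  seg 4: right by d3 = 9/4 → (-321/20, -37/5)
  seg 5: up by d5 = 643/80 → (-321/20, 51/80)
  seg 6: left by d4 = 1 → (-341/20, 51/80)
  seg 7: left by d8 = 3 → (-401/20, 51/80)
  seg 8: down by d1 = 11/5 → (-401/20, -25/16)
  seg 9: down by d5 = 643/80 → (-401/20, -48/5)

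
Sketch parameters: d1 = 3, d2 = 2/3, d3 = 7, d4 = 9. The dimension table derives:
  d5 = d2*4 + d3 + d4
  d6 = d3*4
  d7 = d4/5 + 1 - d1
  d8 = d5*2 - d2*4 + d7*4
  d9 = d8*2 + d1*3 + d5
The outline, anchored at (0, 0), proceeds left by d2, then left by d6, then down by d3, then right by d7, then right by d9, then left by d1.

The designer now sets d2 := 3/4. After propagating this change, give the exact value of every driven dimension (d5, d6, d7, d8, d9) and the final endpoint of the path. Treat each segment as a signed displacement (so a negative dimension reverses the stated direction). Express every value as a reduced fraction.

Apply edit: d2 := 3/4
  d5 = d2*4 + d3 + d4 = 19
  d6 = d3*4 = 28
  d7 = d4/5 + 1 - d1 = -1/5
  d8 = d5*2 - d2*4 + d7*4 = 171/5
  d9 = d8*2 + d1*3 + d5 = 482/5
Walk from origin (0, 0):
  seg 1: left by d2 = 3/4 → (-3/4, 0)
  seg 2: left by d6 = 28 → (-115/4, 0)
  seg 3: down by d3 = 7 → (-115/4, -7)
  seg 4: right by d7 = -1/5 → (-579/20, -7)
  seg 5: right by d9 = 482/5 → (1349/20, -7)
  seg 6: left by d1 = 3 → (1289/20, -7)

d5 = 19
d6 = 28
d7 = -1/5
d8 = 171/5
d9 = 482/5
endpoint = (1289/20, -7)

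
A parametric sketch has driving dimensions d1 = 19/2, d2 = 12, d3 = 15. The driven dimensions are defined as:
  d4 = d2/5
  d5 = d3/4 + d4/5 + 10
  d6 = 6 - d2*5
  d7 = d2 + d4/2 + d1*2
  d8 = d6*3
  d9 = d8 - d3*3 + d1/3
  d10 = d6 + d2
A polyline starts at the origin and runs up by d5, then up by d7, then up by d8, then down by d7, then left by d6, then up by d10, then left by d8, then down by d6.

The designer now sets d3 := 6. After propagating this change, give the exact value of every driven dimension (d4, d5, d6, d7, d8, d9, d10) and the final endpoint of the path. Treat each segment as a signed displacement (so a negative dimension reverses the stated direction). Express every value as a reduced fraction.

d4 = 12/5
d5 = 599/50
d6 = -54
d7 = 161/5
d8 = -162
d9 = -1061/6
d10 = -42
endpoint = (216, -6901/50)

Apply edit: d3 := 6
  d4 = d2/5 = 12/5
  d5 = d3/4 + d4/5 + 10 = 599/50
  d6 = 6 - d2*5 = -54
  d7 = d2 + d4/2 + d1*2 = 161/5
  d8 = d6*3 = -162
  d9 = d8 - d3*3 + d1/3 = -1061/6
  d10 = d6 + d2 = -42
Walk from origin (0, 0):
  seg 1: up by d5 = 599/50 → (0, 599/50)
  seg 2: up by d7 = 161/5 → (0, 2209/50)
  seg 3: up by d8 = -162 → (0, -5891/50)
  seg 4: down by d7 = 161/5 → (0, -7501/50)
  seg 5: left by d6 = -54 → (54, -7501/50)
  seg 6: up by d10 = -42 → (54, -9601/50)
  seg 7: left by d8 = -162 → (216, -9601/50)
  seg 8: down by d6 = -54 → (216, -6901/50)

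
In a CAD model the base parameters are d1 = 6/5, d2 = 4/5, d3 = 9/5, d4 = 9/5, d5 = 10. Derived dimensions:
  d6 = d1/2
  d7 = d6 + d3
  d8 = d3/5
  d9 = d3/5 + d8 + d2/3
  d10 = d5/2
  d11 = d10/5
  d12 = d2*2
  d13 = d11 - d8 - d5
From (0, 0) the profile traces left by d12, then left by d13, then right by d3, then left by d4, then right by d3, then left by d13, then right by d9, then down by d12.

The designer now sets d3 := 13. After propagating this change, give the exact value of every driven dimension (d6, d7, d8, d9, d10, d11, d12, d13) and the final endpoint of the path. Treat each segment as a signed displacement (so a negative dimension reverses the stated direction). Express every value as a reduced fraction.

d6 = 3/5
d7 = 68/5
d8 = 13/5
d9 = 82/15
d10 = 5
d11 = 1
d12 = 8/5
d13 = -58/5
endpoint = (769/15, -8/5)

Apply edit: d3 := 13
  d6 = d1/2 = 3/5
  d7 = d6 + d3 = 68/5
  d8 = d3/5 = 13/5
  d9 = d3/5 + d8 + d2/3 = 82/15
  d10 = d5/2 = 5
  d11 = d10/5 = 1
  d12 = d2*2 = 8/5
  d13 = d11 - d8 - d5 = -58/5
Walk from origin (0, 0):
  seg 1: left by d12 = 8/5 → (-8/5, 0)
  seg 2: left by d13 = -58/5 → (10, 0)
  seg 3: right by d3 = 13 → (23, 0)
  seg 4: left by d4 = 9/5 → (106/5, 0)
  seg 5: right by d3 = 13 → (171/5, 0)
  seg 6: left by d13 = -58/5 → (229/5, 0)
  seg 7: right by d9 = 82/15 → (769/15, 0)
  seg 8: down by d12 = 8/5 → (769/15, -8/5)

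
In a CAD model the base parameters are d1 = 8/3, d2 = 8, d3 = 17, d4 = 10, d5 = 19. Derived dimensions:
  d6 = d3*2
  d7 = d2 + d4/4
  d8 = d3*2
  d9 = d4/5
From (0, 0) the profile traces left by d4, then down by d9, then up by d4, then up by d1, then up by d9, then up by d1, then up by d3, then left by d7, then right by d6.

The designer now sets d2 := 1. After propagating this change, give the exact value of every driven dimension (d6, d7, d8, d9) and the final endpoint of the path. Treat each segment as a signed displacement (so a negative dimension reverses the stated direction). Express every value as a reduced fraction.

Apply edit: d2 := 1
  d6 = d3*2 = 34
  d7 = d2 + d4/4 = 7/2
  d8 = d3*2 = 34
  d9 = d4/5 = 2
Walk from origin (0, 0):
  seg 1: left by d4 = 10 → (-10, 0)
  seg 2: down by d9 = 2 → (-10, -2)
  seg 3: up by d4 = 10 → (-10, 8)
  seg 4: up by d1 = 8/3 → (-10, 32/3)
  seg 5: up by d9 = 2 → (-10, 38/3)
  seg 6: up by d1 = 8/3 → (-10, 46/3)
  seg 7: up by d3 = 17 → (-10, 97/3)
  seg 8: left by d7 = 7/2 → (-27/2, 97/3)
  seg 9: right by d6 = 34 → (41/2, 97/3)

d6 = 34
d7 = 7/2
d8 = 34
d9 = 2
endpoint = (41/2, 97/3)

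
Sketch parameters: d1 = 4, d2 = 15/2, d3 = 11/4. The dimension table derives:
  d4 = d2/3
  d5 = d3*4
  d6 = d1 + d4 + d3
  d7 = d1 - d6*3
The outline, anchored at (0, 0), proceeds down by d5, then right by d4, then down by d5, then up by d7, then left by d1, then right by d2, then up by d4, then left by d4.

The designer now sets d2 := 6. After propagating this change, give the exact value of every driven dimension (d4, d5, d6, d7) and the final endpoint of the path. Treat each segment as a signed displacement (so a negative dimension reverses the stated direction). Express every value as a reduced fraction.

d4 = 2
d5 = 11
d6 = 35/4
d7 = -89/4
endpoint = (2, -169/4)

Apply edit: d2 := 6
  d4 = d2/3 = 2
  d5 = d3*4 = 11
  d6 = d1 + d4 + d3 = 35/4
  d7 = d1 - d6*3 = -89/4
Walk from origin (0, 0):
  seg 1: down by d5 = 11 → (0, -11)
  seg 2: right by d4 = 2 → (2, -11)
  seg 3: down by d5 = 11 → (2, -22)
  seg 4: up by d7 = -89/4 → (2, -177/4)
  seg 5: left by d1 = 4 → (-2, -177/4)
  seg 6: right by d2 = 6 → (4, -177/4)
  seg 7: up by d4 = 2 → (4, -169/4)
  seg 8: left by d4 = 2 → (2, -169/4)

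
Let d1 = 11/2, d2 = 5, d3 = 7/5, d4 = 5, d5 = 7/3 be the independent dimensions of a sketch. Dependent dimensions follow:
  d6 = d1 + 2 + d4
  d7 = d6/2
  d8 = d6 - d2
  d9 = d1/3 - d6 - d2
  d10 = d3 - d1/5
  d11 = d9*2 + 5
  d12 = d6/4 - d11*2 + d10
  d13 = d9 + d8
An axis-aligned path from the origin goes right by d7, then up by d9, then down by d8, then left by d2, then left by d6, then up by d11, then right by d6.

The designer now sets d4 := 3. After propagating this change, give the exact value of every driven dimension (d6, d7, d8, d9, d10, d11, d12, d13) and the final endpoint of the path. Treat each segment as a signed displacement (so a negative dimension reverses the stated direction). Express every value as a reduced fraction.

d6 = 21/2
d7 = 21/4
d8 = 11/2
d9 = -41/3
d10 = 3/10
d11 = -67/3
d12 = 5711/120
d13 = -49/6
endpoint = (1/4, -83/2)

Apply edit: d4 := 3
  d6 = d1 + 2 + d4 = 21/2
  d7 = d6/2 = 21/4
  d8 = d6 - d2 = 11/2
  d9 = d1/3 - d6 - d2 = -41/3
  d10 = d3 - d1/5 = 3/10
  d11 = d9*2 + 5 = -67/3
  d12 = d6/4 - d11*2 + d10 = 5711/120
  d13 = d9 + d8 = -49/6
Walk from origin (0, 0):
  seg 1: right by d7 = 21/4 → (21/4, 0)
  seg 2: up by d9 = -41/3 → (21/4, -41/3)
  seg 3: down by d8 = 11/2 → (21/4, -115/6)
  seg 4: left by d2 = 5 → (1/4, -115/6)
  seg 5: left by d6 = 21/2 → (-41/4, -115/6)
  seg 6: up by d11 = -67/3 → (-41/4, -83/2)
  seg 7: right by d6 = 21/2 → (1/4, -83/2)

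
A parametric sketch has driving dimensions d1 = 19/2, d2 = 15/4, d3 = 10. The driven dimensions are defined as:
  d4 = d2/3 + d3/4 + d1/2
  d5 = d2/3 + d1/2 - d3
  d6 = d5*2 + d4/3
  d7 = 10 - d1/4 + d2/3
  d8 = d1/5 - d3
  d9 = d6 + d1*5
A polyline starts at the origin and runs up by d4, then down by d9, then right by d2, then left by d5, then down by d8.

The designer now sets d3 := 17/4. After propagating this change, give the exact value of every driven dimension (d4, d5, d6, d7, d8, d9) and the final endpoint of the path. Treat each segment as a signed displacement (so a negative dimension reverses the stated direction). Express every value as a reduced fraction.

Apply edit: d3 := 17/4
  d4 = d2/3 + d3/4 + d1/2 = 113/16
  d5 = d2/3 + d1/2 - d3 = 7/4
  d6 = d5*2 + d4/3 = 281/48
  d7 = 10 - d1/4 + d2/3 = 71/8
  d8 = d1/5 - d3 = -47/20
  d9 = d6 + d1*5 = 2561/48
Walk from origin (0, 0):
  seg 1: up by d4 = 113/16 → (0, 113/16)
  seg 2: down by d9 = 2561/48 → (0, -1111/24)
  seg 3: right by d2 = 15/4 → (15/4, -1111/24)
  seg 4: left by d5 = 7/4 → (2, -1111/24)
  seg 5: down by d8 = -47/20 → (2, -5273/120)

d4 = 113/16
d5 = 7/4
d6 = 281/48
d7 = 71/8
d8 = -47/20
d9 = 2561/48
endpoint = (2, -5273/120)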